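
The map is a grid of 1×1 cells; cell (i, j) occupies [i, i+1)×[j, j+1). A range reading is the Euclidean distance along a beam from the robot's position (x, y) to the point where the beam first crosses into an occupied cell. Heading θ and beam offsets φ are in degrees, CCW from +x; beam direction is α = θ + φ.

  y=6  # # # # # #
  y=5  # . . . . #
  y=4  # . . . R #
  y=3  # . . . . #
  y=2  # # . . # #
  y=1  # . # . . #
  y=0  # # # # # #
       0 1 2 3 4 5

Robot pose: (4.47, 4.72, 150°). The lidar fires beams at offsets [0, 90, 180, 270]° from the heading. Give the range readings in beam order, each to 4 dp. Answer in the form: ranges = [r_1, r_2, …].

ranges = [2.5600, 3.1408, 0.6120, 1.0600]

beam 1: φ=0°, α=150°
  cosα=-0.8660 sinα=0.5000 | (4,4) | tMaxX 0.5427 tMaxY 0.5600 | tΔX 1.1547 tΔY 2.0000
    t=0.5427 [x] (3,4)
    t=0.5600 [y] (3,5)
    t=1.6974 [x] (2,5)
    t=2.5600 [y] (2,6) — stop
  → r_1 = 2.5600
beam 2: φ=90°, α=240°
  cosα=-0.5000 sinα=-0.8660 | (4,4) | tMaxX 0.9400 tMaxY 0.8314 | tΔX 2.0000 tΔY 1.1547
    t=0.8314 [y] (4,3)
    t=0.9400 [x] (3,3)
    t=1.9861 [y] (3,2)
    t=2.9400 [x] (2,2)
    t=3.1408 [y] (2,1) — stop
  → r_2 = 3.1408
beam 3: φ=180°, α=330°
  cosα=0.8660 sinα=-0.5000 | (4,4) | tMaxX 0.6120 tMaxY 1.4400 | tΔX 1.1547 tΔY 2.0000
    t=0.6120 [x] (5,4) — stop
  → r_3 = 0.6120
beam 4: φ=270°, α=60°
  cosα=0.5000 sinα=0.8660 | (4,4) | tMaxX 1.0600 tMaxY 0.3233 | tΔX 2.0000 tΔY 1.1547
    t=0.3233 [y] (4,5)
    t=1.0600 [x] (5,5) — stop
  → r_4 = 1.0600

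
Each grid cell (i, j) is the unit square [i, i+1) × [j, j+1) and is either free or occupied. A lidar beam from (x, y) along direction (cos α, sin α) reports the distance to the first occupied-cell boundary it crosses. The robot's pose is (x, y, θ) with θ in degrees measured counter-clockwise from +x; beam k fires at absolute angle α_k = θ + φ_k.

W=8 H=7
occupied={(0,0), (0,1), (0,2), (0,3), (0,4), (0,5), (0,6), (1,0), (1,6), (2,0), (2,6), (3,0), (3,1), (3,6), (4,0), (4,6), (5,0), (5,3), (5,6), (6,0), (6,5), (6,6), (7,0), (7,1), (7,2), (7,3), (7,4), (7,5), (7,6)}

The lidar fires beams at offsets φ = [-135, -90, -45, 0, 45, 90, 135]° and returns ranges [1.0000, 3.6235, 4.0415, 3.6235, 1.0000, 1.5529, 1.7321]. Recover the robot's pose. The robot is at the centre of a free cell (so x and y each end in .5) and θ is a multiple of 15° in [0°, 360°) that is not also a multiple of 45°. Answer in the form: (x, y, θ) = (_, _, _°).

Candidates: 27 free-cell centres × 16 headings = 432 poses. Raycast each; keep the one whose scan matches to 4 dp.
  (4.5, 4.5, 240°): beam 1 = 1.5529 ≠ 1.0000 ✗
  (4.5, 3.5, 15°): beam 1 = 1.7321 ≠ 1.0000 ✗
  (6.5, 1.5, 30°): beam 1 = 0.5176 ≠ 1.0000 ✗
  (2.5, 2.5, 105°): beam 2 = 2.5882 ≠ 3.6235 ✗
  …
  (4.5, 2.5, 165°): r_1=1.0000, r_2=3.6235, r_3=4.0415, r_4=3.6235, r_5=1.0000, r_6=1.5529, r_7=1.7321 — all match ✓
Unique over the lattice → pose = (4.5, 2.5, 165°).

(x, y, θ) = (4.5, 2.5, 165°)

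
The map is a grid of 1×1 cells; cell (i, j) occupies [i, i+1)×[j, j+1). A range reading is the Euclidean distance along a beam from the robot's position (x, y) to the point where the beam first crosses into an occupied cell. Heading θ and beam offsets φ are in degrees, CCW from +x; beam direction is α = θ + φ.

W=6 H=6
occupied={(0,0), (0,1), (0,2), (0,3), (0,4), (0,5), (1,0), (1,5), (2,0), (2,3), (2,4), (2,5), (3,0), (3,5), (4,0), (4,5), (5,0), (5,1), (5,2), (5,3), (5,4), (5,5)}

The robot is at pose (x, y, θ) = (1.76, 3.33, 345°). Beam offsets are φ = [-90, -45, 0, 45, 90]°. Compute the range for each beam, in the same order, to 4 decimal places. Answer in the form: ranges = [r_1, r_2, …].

ranges = [2.4122, 2.6905, 0.2485, 0.2771, 0.9273]

beam 1: φ=-90°, α=255°
  d=(-0.2588,-0.9659)  start (1,3)  tX=2.9364 tY=0.3416  stride 1/|dx|=3.8637 1/|dy|=1.0353
    cross y-line → (1,2), t=0.3416
    cross y-line → (1,1), t=1.3769
    cross y-line → (1,0), t=2.4122 (wall)
  → r_1 = 2.4122
beam 2: φ=-45°, α=300°
  d=(0.5000,-0.8660)  start (1,3)  tX=0.4800 tY=0.3811  stride 1/|dx|=2.0000 1/|dy|=1.1547
    cross y-line → (1,2), t=0.3811
    cross x-line → (2,2), t=0.4800
    cross y-line → (2,1), t=1.5358
    cross x-line → (3,1), t=2.4800
    cross y-line → (3,0), t=2.6905 (wall)
  → r_2 = 2.6905
beam 3: φ=0°, α=345°
  d=(0.9659,-0.2588)  start (1,3)  tX=0.2485 tY=1.2750  stride 1/|dx|=1.0353 1/|dy|=3.8637
    cross x-line → (2,3), t=0.2485 (wall)
  → r_3 = 0.2485
beam 4: φ=45°, α=30°
  d=(0.8660,0.5000)  start (1,3)  tX=0.2771 tY=1.3400  stride 1/|dx|=1.1547 1/|dy|=2.0000
    cross x-line → (2,3), t=0.2771 (wall)
  → r_4 = 0.2771
beam 5: φ=90°, α=75°
  d=(0.2588,0.9659)  start (1,3)  tX=0.9273 tY=0.6936  stride 1/|dx|=3.8637 1/|dy|=1.0353
    cross y-line → (1,4), t=0.6936
    cross x-line → (2,4), t=0.9273 (wall)
  → r_5 = 0.9273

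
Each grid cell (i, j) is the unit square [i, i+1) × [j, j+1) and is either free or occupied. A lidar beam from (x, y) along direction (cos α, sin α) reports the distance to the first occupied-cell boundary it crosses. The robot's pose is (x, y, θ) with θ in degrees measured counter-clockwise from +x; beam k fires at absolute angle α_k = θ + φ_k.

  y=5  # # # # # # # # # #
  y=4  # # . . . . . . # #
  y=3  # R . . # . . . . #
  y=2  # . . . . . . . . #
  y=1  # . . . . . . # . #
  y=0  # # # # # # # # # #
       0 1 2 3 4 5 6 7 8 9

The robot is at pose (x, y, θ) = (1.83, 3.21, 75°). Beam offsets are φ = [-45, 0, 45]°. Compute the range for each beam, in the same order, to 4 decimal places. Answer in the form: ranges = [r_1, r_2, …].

beam 1: φ=-45°, α=30°
  cosα=0.8660 sinα=0.5000 | (1,3) | tMaxX 0.1963 tMaxY 1.5800 | tΔX 1.1547 tΔY 2.0000
    t=0.1963 [x] (2,3)
    t=1.3510 [x] (3,3)
    t=1.5800 [y] (3,4)
    t=2.5057 [x] (4,4)
    t=3.5800 [y] (4,5) — stop
  → r_1 = 3.5800
beam 2: φ=0°, α=75°
  cosα=0.2588 sinα=0.9659 | (1,3) | tMaxX 0.6568 tMaxY 0.8179 | tΔX 3.8637 tΔY 1.0353
    t=0.6568 [x] (2,3)
    t=0.8179 [y] (2,4)
    t=1.8531 [y] (2,5) — stop
  → r_2 = 1.8531
beam 3: φ=45°, α=120°
  cosα=-0.5000 sinα=0.8660 | (1,3) | tMaxX 1.6600 tMaxY 0.9122 | tΔX 2.0000 tΔY 1.1547
    t=0.9122 [y] (1,4) — stop
  → r_3 = 0.9122

ranges = [3.5800, 1.8531, 0.9122]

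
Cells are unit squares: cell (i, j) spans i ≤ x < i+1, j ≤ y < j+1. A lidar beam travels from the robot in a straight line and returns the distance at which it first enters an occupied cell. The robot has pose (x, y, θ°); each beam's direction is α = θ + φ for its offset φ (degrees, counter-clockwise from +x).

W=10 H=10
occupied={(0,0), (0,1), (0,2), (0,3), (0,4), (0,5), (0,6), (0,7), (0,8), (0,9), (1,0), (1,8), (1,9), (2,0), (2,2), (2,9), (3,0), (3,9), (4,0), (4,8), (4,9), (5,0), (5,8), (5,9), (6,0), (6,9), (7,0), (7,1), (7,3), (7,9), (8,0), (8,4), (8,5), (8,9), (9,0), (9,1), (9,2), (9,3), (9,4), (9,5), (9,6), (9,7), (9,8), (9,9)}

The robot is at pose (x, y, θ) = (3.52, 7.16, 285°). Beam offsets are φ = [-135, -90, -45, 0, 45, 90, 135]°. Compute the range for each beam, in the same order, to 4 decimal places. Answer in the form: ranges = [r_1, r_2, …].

ranges = [1.7551, 2.6089, 5.0400, 6.3773, 5.1731, 5.6733, 0.9699]

beam 1: φ=-135°, α=150°
  cosα=-0.8660 sinα=0.5000 | (3,7) | tMaxX 0.6004 tMaxY 1.6800 | tΔX 1.1547 tΔY 2.0000
    t=0.6004 [x] (2,7)
    t=1.6800 [y] (2,8)
    t=1.7551 [x] (1,8) — stop
  → r_1 = 1.7551
beam 2: φ=-90°, α=195°
  cosα=-0.9659 sinα=-0.2588 | (3,7) | tMaxX 0.5383 tMaxY 0.6182 | tΔX 1.0353 tΔY 3.8637
    t=0.5383 [x] (2,7)
    t=0.6182 [y] (2,6)
    t=1.5736 [x] (1,6)
    t=2.6089 [x] (0,6) — stop
  → r_2 = 2.6089
beam 3: φ=-45°, α=240°
  cosα=-0.5000 sinα=-0.8660 | (3,7) | tMaxX 1.0400 tMaxY 0.1848 | tΔX 2.0000 tΔY 1.1547
    t=0.1848 [y] (3,6)
    t=1.0400 [x] (2,6)
    t=1.3395 [y] (2,5)
    t=2.4942 [y] (2,4)
    t=3.0400 [x] (1,4)
    t=3.6489 [y] (1,3)
    t=4.8036 [y] (1,2)
    t=5.0400 [x] (0,2) — stop
  → r_3 = 5.0400
beam 4: φ=0°, α=285°
  cosα=0.2588 sinα=-0.9659 | (3,7) | tMaxX 1.8546 tMaxY 0.1656 | tΔX 3.8637 tΔY 1.0353
    t=0.1656 [y] (3,6)
    t=1.2009 [y] (3,5)
    t=1.8546 [x] (4,5)
    t=2.2362 [y] (4,4)
    t=3.2715 [y] (4,3)
    t=4.3067 [y] (4,2)
    t=5.3420 [y] (4,1)
    t=5.7183 [x] (5,1)
    t=6.3773 [y] (5,0) — stop
  → r_4 = 6.3773
beam 5: φ=45°, α=330°
  cosα=0.8660 sinα=-0.5000 | (3,7) | tMaxX 0.5543 tMaxY 0.3200 | tΔX 1.1547 tΔY 2.0000
    t=0.3200 [y] (3,6)
    t=0.5543 [x] (4,6)
    t=1.7090 [x] (5,6)
    t=2.3200 [y] (5,5)
    t=2.8637 [x] (6,5)
    t=4.0184 [x] (7,5)
    t=4.3200 [y] (7,4)
    t=5.1731 [x] (8,4) — stop
  → r_5 = 5.1731
beam 6: φ=90°, α=15°
  cosα=0.9659 sinα=0.2588 | (3,7) | tMaxX 0.4969 tMaxY 3.2455 | tΔX 1.0353 tΔY 3.8637
    t=0.4969 [x] (4,7)
    t=1.5322 [x] (5,7)
    t=2.5675 [x] (6,7)
    t=3.2455 [y] (6,8)
    t=3.6028 [x] (7,8)
    t=4.6380 [x] (8,8)
    t=5.6733 [x] (9,8) — stop
  → r_6 = 5.6733
beam 7: φ=135°, α=60°
  cosα=0.5000 sinα=0.8660 | (3,7) | tMaxX 0.9600 tMaxY 0.9699 | tΔX 2.0000 tΔY 1.1547
    t=0.9600 [x] (4,7)
    t=0.9699 [y] (4,8) — stop
  → r_7 = 0.9699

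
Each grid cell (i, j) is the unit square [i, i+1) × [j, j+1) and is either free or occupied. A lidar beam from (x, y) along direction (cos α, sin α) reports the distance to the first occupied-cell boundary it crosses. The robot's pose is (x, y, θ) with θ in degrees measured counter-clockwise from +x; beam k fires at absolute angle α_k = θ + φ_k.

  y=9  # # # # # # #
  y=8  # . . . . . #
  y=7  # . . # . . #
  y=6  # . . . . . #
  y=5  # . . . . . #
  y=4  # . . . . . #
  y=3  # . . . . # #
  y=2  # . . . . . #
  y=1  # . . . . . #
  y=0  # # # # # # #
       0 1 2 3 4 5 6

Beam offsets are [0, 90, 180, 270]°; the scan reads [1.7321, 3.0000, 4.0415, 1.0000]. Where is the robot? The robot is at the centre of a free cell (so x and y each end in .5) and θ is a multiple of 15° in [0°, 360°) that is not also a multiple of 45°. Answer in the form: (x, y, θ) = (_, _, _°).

Enumerate (i+0.5, j+0.5, θ) over the 38 free cells and 16 admissible headings. For each, cast all 4 beams and compare to the given ranges.
  (3.5, 1.5, 105°): beam 1 = 7.7646 ≠ 1.7321 ✗
  (3.5, 6.5, 240°): beam 1 = 5.0000 ≠ 1.7321 ✗
  (1.5, 6.5, 30°): beam 2 = 1.0000 ≠ 3.0000 ✗
  (4.5, 2.5, 30°): beam 1 = 1.0000 ≠ 1.7321 ✗
  …
  (2.5, 6.5, 150°): r_1=1.7321, r_2=3.0000, r_3=4.0415, r_4=1.0000 — all match ✓
No second candidate reproduces the full scan.

(x, y, θ) = (2.5, 6.5, 150°)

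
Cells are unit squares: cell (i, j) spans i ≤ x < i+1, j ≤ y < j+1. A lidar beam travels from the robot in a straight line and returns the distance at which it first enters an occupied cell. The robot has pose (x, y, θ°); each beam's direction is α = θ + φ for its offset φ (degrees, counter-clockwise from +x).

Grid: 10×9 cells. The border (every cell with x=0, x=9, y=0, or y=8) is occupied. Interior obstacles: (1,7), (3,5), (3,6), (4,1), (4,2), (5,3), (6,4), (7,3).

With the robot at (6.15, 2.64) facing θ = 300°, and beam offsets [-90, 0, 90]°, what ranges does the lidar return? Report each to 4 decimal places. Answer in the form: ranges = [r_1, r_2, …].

beam 1: φ=-90°, α=210°
  cosα=-0.8660 sinα=-0.5000 | (6,2) | tMaxX 0.1732 tMaxY 1.2800 | tΔX 1.1547 tΔY 2.0000
    t=0.1732 [x] (5,2)
    t=1.2800 [y] (5,1)
    t=1.3279 [x] (4,1) — stop
  → r_1 = 1.3279
beam 2: φ=0°, α=300°
  cosα=0.5000 sinα=-0.8660 | (6,2) | tMaxX 1.7000 tMaxY 0.7390 | tΔX 2.0000 tΔY 1.1547
    t=0.7390 [y] (6,1)
    t=1.7000 [x] (7,1)
    t=1.8937 [y] (7,0) — stop
  → r_2 = 1.8937
beam 3: φ=90°, α=30°
  cosα=0.8660 sinα=0.5000 | (6,2) | tMaxX 0.9815 tMaxY 0.7200 | tΔX 1.1547 tΔY 2.0000
    t=0.7200 [y] (6,3)
    t=0.9815 [x] (7,3) — stop
  → r_3 = 0.9815

ranges = [1.3279, 1.8937, 0.9815]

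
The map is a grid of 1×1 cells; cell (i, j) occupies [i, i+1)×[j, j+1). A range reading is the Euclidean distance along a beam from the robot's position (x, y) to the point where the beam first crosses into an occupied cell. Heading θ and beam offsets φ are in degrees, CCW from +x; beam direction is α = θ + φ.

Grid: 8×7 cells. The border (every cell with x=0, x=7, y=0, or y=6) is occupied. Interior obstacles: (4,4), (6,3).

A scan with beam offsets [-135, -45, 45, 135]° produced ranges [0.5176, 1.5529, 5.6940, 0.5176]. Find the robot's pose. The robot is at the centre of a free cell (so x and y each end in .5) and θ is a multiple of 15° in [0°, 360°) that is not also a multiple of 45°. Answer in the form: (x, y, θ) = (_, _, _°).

(x, y, θ) = (6.5, 1.5, 120°)

Candidates: 28 free-cell centres × 16 headings = 448 poses. Raycast each; keep the one whose scan matches to 4 dp.
  (3.5, 1.5, 255°): beam 1 = 5.0000 ≠ 0.5176 ✗
  (3.5, 4.5, 75°): beam 1 = 4.0415 ≠ 0.5176 ✗
  (6.5, 1.5, 60°): beam 2 = 0.5176 ≠ 1.5529 ✗
  (1.5, 4.5, 330°): beam 2 = 3.6235 ≠ 1.5529 ✗
  (1.5, 3.5, 255°): beam 1 = 1.0000 ≠ 0.5176 ✗
  …
  (6.5, 1.5, 120°): r_1=0.5176, r_2=1.5529, r_3=5.6940, r_4=0.5176 — all match ✓
Unique over the lattice → pose = (6.5, 1.5, 120°).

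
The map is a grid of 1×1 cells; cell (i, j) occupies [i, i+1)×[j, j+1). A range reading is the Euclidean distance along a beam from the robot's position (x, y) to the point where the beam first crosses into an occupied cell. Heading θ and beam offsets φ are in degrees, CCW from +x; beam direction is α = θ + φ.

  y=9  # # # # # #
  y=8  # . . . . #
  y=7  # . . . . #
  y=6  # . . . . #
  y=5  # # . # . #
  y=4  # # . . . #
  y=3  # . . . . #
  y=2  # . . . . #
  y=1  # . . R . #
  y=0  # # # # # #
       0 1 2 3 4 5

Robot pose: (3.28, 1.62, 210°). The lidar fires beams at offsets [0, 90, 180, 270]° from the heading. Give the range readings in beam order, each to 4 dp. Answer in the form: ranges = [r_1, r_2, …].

beam 1: φ=0°, α=210°
  cosα=-0.8660 sinα=-0.5000 | (3,1) | tMaxX 0.3233 tMaxY 1.2400 | tΔX 1.1547 tΔY 2.0000
    t=0.3233 [x] (2,1)
    t=1.2400 [y] (2,0) — stop
  → r_1 = 1.2400
beam 2: φ=90°, α=300°
  cosα=0.5000 sinα=-0.8660 | (3,1) | tMaxX 1.4400 tMaxY 0.7159 | tΔX 2.0000 tΔY 1.1547
    t=0.7159 [y] (3,0) — stop
  → r_2 = 0.7159
beam 3: φ=180°, α=30°
  cosα=0.8660 sinα=0.5000 | (3,1) | tMaxX 0.8314 tMaxY 0.7600 | tΔX 1.1547 tΔY 2.0000
    t=0.7600 [y] (3,2)
    t=0.8314 [x] (4,2)
    t=1.9861 [x] (5,2) — stop
  → r_3 = 1.9861
beam 4: φ=270°, α=120°
  cosα=-0.5000 sinα=0.8660 | (3,1) | tMaxX 0.5600 tMaxY 0.4388 | tΔX 2.0000 tΔY 1.1547
    t=0.4388 [y] (3,2)
    t=0.5600 [x] (2,2)
    t=1.5935 [y] (2,3)
    t=2.5600 [x] (1,3)
    t=2.7482 [y] (1,4) — stop
  → r_4 = 2.7482

ranges = [1.2400, 0.7159, 1.9861, 2.7482]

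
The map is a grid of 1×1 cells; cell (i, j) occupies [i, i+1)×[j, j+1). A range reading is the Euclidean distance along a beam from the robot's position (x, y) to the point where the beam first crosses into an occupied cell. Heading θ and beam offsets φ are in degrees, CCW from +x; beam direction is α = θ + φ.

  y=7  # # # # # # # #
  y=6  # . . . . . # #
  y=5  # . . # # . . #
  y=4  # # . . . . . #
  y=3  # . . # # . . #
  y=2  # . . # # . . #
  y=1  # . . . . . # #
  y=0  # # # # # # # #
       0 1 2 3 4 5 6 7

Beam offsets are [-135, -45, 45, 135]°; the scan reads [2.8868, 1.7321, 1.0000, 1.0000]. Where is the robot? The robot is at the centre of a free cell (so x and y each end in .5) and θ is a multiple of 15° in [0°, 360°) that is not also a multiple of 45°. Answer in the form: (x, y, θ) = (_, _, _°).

(x, y, θ) = (5.5, 4.5, 75°)

Candidates: 27 free-cell centres × 16 headings = 432 poses. Raycast each; keep the one whose scan matches to 4 dp.
  (2.5, 5.5, 15°): beam 1 = 1.0000 ≠ 2.8868 ✗
  (6.5, 3.5, 150°): beam 1 = 0.5176 ≠ 2.8868 ✗
  (5.5, 5.5, 345°): beam 1 = 0.5774 ≠ 2.8868 ✗
  …
  (5.5, 4.5, 75°): r_1=2.8868, r_2=1.7321, r_3=1.0000, r_4=1.0000 — all match ✓
Unique over the lattice → pose = (5.5, 4.5, 75°).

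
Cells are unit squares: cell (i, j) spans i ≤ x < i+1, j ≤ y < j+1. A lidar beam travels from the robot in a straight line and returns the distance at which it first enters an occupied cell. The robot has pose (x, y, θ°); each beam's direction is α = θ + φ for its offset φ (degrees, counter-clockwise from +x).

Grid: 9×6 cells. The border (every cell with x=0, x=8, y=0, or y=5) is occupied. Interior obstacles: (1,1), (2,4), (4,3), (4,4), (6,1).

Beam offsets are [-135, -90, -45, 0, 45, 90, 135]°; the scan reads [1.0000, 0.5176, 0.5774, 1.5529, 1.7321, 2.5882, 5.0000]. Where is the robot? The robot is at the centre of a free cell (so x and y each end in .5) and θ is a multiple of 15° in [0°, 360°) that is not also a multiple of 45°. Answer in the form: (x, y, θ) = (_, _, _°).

The pose lattice has 23·16 = 368 candidates. Test each by forward raycasting.
  (6.5, 2.5, 195°): beam 1 = 2.8868 ≠ 1.0000 ✗
  (7.5, 3.5, 345°): beam 1 = 5.0000 ≠ 1.0000 ✗
  (2.5, 1.5, 285°): beam 1 = 0.5774 ≠ 1.0000 ✗
  …
  (7.5, 3.5, 75°): r_1=1.0000, r_2=0.5176, r_3=0.5774, r_4=1.5529, r_5=1.7321, r_6=2.5882, r_7=5.0000 — all match ✓
Unique over the lattice → pose = (7.5, 3.5, 75°).

(x, y, θ) = (7.5, 3.5, 75°)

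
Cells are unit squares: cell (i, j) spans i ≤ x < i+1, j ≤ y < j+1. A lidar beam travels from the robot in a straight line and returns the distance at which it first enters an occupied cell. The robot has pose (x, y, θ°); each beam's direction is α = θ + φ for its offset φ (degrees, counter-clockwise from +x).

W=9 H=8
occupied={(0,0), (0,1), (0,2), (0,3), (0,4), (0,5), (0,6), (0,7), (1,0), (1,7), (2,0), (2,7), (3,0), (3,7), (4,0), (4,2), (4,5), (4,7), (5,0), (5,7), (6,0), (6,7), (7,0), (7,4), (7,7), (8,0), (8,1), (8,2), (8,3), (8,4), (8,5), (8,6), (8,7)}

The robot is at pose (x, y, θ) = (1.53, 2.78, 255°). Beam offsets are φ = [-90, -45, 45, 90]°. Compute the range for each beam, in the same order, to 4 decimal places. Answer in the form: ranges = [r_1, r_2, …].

ranges = [0.5487, 0.6120, 2.0554, 2.5571]

beam 1: φ=-90°, α=165°
  d=(-0.9659,0.2588)  start (1,2)  tX=0.5487 tY=0.8500  stride 1/|dx|=1.0353 1/|dy|=3.8637
    cross x-line → (0,2), t=0.5487 (wall)
  → r_1 = 0.5487
beam 2: φ=-45°, α=210°
  d=(-0.8660,-0.5000)  start (1,2)  tX=0.6120 tY=1.5600  stride 1/|dx|=1.1547 1/|dy|=2.0000
    cross x-line → (0,2), t=0.6120 (wall)
  → r_2 = 0.6120
beam 3: φ=45°, α=300°
  d=(0.5000,-0.8660)  start (1,2)  tX=0.9400 tY=0.9007  stride 1/|dx|=2.0000 1/|dy|=1.1547
    cross y-line → (1,1), t=0.9007
    cross x-line → (2,1), t=0.9400
    cross y-line → (2,0), t=2.0554 (wall)
  → r_3 = 2.0554
beam 4: φ=90°, α=345°
  d=(0.9659,-0.2588)  start (1,2)  tX=0.4866 tY=3.0137  stride 1/|dx|=1.0353 1/|dy|=3.8637
    cross x-line → (2,2), t=0.4866
    cross x-line → (3,2), t=1.5219
    cross x-line → (4,2), t=2.5571 (wall)
  → r_4 = 2.5571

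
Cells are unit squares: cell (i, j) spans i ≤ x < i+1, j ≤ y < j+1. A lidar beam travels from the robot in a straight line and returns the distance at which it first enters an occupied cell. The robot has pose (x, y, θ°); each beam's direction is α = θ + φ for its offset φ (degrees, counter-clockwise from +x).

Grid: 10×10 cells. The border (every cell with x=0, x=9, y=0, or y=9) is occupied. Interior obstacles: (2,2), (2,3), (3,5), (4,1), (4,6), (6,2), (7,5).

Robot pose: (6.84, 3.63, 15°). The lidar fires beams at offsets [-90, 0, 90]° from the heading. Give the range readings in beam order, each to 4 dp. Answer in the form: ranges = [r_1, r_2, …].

beam 1: φ=-90°, α=285°
  cosα=0.2588 sinα=-0.9659 | (6,3) | tMaxX 0.6182 tMaxY 0.6522 | tΔX 3.8637 tΔY 1.0353
    t=0.6182 [x] (7,3)
    t=0.6522 [y] (7,2)
    t=1.6875 [y] (7,1)
    t=2.7228 [y] (7,0) — stop
  → r_1 = 2.7228
beam 2: φ=0°, α=15°
  cosα=0.9659 sinα=0.2588 | (6,3) | tMaxX 0.1656 tMaxY 1.4296 | tΔX 1.0353 tΔY 3.8637
    t=0.1656 [x] (7,3)
    t=1.2009 [x] (8,3)
    t=1.4296 [y] (8,4)
    t=2.2362 [x] (9,4) — stop
  → r_2 = 2.2362
beam 3: φ=90°, α=105°
  cosα=-0.2588 sinα=0.9659 | (6,3) | tMaxX 3.2455 tMaxY 0.3831 | tΔX 3.8637 tΔY 1.0353
    t=0.3831 [y] (6,4)
    t=1.4183 [y] (6,5)
    t=2.4536 [y] (6,6)
    t=3.2455 [x] (5,6)
    t=3.4889 [y] (5,7)
    t=4.5242 [y] (5,8)
    t=5.5594 [y] (5,9) — stop
  → r_3 = 5.5594

ranges = [2.7228, 2.2362, 5.5594]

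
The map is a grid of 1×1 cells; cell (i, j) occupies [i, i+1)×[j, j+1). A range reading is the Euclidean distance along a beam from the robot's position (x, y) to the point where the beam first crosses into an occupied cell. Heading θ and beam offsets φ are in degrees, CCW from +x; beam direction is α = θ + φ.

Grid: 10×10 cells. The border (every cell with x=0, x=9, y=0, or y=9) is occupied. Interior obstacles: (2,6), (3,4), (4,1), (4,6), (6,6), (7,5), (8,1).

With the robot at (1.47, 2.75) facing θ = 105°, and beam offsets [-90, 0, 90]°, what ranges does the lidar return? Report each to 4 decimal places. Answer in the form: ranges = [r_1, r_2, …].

beam 1: φ=-90°, α=15°
  dir = (cos 15°, sin 15°) = (0.9659, 0.2588); from cell (1,2)
  next x-line at t=0.5487, next y-line at t=0.9659; Δt_x=1.0353, Δt_y=3.8637
    x: enter (2,2) at t=0.5487
    y: enter (2,3) at t=0.9659
    x: enter (3,3) at t=1.5840
    x: enter (4,3) at t=2.6192
    x: enter (5,3) at t=3.6545
    x: enter (6,3) at t=4.6898
    y: enter (6,4) at t=4.8296
    x: enter (7,4) at t=5.7251
    x: enter (8,4) at t=6.7604
    x: enter (9,4) at t=7.7956 ← occupied
  → r_1 = 7.7956
beam 2: φ=0°, α=105°
  dir = (cos 105°, sin 105°) = (-0.2588, 0.9659); from cell (1,2)
  next x-line at t=1.8159, next y-line at t=0.2588; Δt_x=3.8637, Δt_y=1.0353
    y: enter (1,3) at t=0.2588
    y: enter (1,4) at t=1.2941
    x: enter (0,4) at t=1.8159 ← occupied
  → r_2 = 1.8159
beam 3: φ=90°, α=195°
  dir = (cos 195°, sin 195°) = (-0.9659, -0.2588); from cell (1,2)
  next x-line at t=0.4866, next y-line at t=2.8978; Δt_x=1.0353, Δt_y=3.8637
    x: enter (0,2) at t=0.4866 ← occupied
  → r_3 = 0.4866

ranges = [7.7956, 1.8159, 0.4866]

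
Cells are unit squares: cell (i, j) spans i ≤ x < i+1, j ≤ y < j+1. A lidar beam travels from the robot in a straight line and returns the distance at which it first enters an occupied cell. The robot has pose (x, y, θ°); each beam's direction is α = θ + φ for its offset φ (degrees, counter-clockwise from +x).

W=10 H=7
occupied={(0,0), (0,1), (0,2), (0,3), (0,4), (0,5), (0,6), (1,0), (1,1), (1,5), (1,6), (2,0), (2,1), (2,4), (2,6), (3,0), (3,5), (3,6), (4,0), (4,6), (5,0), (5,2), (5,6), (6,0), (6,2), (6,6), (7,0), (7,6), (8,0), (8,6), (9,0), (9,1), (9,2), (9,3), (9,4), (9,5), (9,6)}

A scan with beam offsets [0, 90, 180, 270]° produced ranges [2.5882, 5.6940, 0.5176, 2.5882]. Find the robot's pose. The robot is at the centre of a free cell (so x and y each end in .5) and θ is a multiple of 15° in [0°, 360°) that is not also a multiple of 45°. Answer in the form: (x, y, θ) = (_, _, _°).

Candidates: 33 free-cell centres × 16 headings = 528 poses. Raycast each; keep the one whose scan matches to 4 dp.
  (1.5, 2.5, 60°): beam 1 = 1.7321 ≠ 2.5882 ✗
  (7.5, 5.5, 150°): beam 1 = 1.0000 ≠ 2.5882 ✗
  (2.5, 2.5, 195°): beam 1 = 1.5529 ≠ 2.5882 ✗
  (7.5, 4.5, 120°): beam 1 = 1.7321 ≠ 2.5882 ✗
  …
  (6.5, 3.5, 105°): r_1=2.5882, r_2=5.6940, r_3=0.5176, r_4=2.5882 — all match ✓
Only this pose fits every beam.

(x, y, θ) = (6.5, 3.5, 105°)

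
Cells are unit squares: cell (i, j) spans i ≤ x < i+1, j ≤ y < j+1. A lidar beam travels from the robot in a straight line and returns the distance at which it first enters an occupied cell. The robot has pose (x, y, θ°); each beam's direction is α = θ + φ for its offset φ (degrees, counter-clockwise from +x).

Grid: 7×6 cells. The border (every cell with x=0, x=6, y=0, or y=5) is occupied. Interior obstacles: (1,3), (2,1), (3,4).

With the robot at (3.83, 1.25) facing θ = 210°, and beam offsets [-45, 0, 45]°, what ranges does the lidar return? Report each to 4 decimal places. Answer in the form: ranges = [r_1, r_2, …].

ranges = [0.8593, 0.5000, 0.2588]

beam 1: φ=-45°, α=165°
  cosα=-0.9659 sinα=0.2588 | (3,1) | tMaxX 0.8593 tMaxY 2.8978 | tΔX 1.0353 tΔY 3.8637
    t=0.8593 [x] (2,1) — stop
  → r_1 = 0.8593
beam 2: φ=0°, α=210°
  cosα=-0.8660 sinα=-0.5000 | (3,1) | tMaxX 0.9584 tMaxY 0.5000 | tΔX 1.1547 tΔY 2.0000
    t=0.5000 [y] (3,0) — stop
  → r_2 = 0.5000
beam 3: φ=45°, α=255°
  cosα=-0.2588 sinα=-0.9659 | (3,1) | tMaxX 3.2069 tMaxY 0.2588 | tΔX 3.8637 tΔY 1.0353
    t=0.2588 [y] (3,0) — stop
  → r_3 = 0.2588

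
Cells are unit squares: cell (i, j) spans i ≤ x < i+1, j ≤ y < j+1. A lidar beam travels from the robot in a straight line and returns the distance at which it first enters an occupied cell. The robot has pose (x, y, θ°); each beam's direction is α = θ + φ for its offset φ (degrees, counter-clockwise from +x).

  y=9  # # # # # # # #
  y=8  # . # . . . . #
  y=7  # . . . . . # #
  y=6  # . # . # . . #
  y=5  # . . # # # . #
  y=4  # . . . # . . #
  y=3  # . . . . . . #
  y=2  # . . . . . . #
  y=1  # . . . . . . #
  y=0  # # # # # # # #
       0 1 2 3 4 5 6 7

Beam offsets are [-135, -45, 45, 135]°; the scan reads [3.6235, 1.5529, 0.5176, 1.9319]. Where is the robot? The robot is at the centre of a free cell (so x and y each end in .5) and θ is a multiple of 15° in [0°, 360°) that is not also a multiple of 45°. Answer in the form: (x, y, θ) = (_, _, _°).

Candidates: 40 free-cell centres × 16 headings = 640 poses. Raycast each; keep the one whose scan matches to 4 dp.
  (2.5, 7.5, 150°): beam 1 = 4.6587 ≠ 3.6235 ✗
  (1.5, 6.5, 105°): beam 1 = 0.5774 ≠ 3.6235 ✗
  (1.5, 5.5, 105°): beam 1 = 2.8868 ≠ 3.6235 ✗
  (4.5, 7.5, 255°): beam 1 = 1.7321 ≠ 3.6235 ✗
  (4.5, 7.5, 60°): beam 1 = 0.5176 ≠ 3.6235 ✗
  …
  (2.5, 1.5, 210°): r_1=3.6235, r_2=1.5529, r_3=0.5176, r_4=1.9319 — all match ✓
Unique over the lattice → pose = (2.5, 1.5, 210°).

(x, y, θ) = (2.5, 1.5, 210°)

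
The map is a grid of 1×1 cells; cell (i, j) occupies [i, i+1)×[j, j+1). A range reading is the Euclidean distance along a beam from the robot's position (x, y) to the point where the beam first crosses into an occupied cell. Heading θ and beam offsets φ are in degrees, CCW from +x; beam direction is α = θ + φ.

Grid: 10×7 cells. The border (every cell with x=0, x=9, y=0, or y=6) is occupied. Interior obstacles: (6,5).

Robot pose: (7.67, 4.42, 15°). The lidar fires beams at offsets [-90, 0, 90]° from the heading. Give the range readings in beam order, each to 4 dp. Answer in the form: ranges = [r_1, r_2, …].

beam 1: φ=-90°, α=285°
  direction (0.2588, -0.9659); cell (7,4); t to first gridline: x 1.2750, y 0.4348 (then +3.8637 / +1.0353)
    (7,3) via y @ 0.4348
    (8,3) via x @ 1.2750
    (8,2) via y @ 1.4701
    (8,1) via y @ 2.5054
    (8,0) via y @ 3.5406  # hit
  → r_1 = 3.5406
beam 2: φ=0°, α=15°
  direction (0.9659, 0.2588); cell (7,4); t to first gridline: x 0.3416, y 2.2409 (then +1.0353 / +3.8637)
    (8,4) via x @ 0.3416
    (9,4) via x @ 1.3769  # hit
  → r_2 = 1.3769
beam 3: φ=90°, α=105°
  direction (-0.2588, 0.9659); cell (7,4); t to first gridline: x 2.5887, y 0.6005 (then +3.8637 / +1.0353)
    (7,5) via y @ 0.6005
    (7,6) via y @ 1.6357  # hit
  → r_3 = 1.6357

ranges = [3.5406, 1.3769, 1.6357]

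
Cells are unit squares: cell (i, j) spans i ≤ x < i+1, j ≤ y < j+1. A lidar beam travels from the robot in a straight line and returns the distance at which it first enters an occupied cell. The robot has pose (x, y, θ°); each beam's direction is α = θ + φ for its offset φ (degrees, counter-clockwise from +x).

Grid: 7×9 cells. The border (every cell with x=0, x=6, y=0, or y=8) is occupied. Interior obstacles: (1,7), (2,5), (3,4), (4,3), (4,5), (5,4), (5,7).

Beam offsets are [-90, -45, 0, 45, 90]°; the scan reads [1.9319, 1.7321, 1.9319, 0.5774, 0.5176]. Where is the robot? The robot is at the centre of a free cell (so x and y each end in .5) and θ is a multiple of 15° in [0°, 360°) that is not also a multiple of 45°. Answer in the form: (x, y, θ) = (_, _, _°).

The pose lattice has 28·16 = 448 candidates. Test each by forward raycasting.
  (2.5, 1.5, 75°): beam 2 = 4.0415 ≠ 1.7321 ✗
  (1.5, 2.5, 150°): beam 1 = 2.8868 ≠ 1.9319 ✗
  (4.5, 7.5, 255°): beam 2 = 4.0415 ≠ 1.7321 ✗
  (2.5, 6.5, 330°): beam 1 = 0.5774 ≠ 1.9319 ✗
  …
  (1.5, 3.5, 105°): r_1=1.9319, r_2=1.7321, r_3=1.9319, r_4=0.5774, r_5=0.5176 — all match ✓
No second candidate reproduces the full scan.

(x, y, θ) = (1.5, 3.5, 105°)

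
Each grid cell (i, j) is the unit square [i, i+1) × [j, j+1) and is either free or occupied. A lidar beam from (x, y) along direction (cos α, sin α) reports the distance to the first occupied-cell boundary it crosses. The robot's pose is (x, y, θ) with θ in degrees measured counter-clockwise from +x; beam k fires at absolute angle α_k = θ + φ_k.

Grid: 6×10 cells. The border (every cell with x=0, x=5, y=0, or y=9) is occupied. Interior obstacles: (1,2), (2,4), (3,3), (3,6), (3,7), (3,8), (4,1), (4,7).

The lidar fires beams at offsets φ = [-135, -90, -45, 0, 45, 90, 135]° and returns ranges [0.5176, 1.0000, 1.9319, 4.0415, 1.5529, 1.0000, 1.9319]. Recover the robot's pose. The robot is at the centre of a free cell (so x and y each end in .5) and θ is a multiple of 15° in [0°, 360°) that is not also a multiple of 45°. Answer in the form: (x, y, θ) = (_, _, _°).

The pose lattice has 24·16 = 384 candidates. Test each by forward raycasting.
  (4.5, 4.5, 105°): beam 1 = 0.5774 ≠ 0.5176 ✗
  (2.5, 3.5, 210°): beam 2 = 0.5774 ≠ 1.0000 ✗
  (4.5, 5.5, 105°): beam 1 = 0.5774 ≠ 0.5176 ✗
  …
  (4.5, 4.5, 150°): r_1=0.5176, r_2=1.0000, r_3=1.9319, r_4=4.0415, r_5=1.5529, r_6=1.0000, r_7=1.9319 — all match ✓
Only this pose fits every beam.

(x, y, θ) = (4.5, 4.5, 150°)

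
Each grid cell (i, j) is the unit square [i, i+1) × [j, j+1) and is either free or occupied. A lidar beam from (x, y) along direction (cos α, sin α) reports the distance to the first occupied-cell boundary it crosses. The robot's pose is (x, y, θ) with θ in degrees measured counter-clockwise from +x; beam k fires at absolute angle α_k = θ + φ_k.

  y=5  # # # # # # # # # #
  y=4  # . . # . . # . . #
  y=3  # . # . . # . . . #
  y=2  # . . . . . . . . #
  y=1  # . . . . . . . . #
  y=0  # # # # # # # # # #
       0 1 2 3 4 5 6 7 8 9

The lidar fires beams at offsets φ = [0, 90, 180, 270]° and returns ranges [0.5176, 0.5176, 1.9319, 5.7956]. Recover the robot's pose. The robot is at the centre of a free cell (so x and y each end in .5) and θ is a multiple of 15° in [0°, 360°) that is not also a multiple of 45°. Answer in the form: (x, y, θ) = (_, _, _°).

(x, y, θ) = (8.5, 1.5, 255°)

Candidates: 28 free-cell centres × 16 headings = 448 poses. Raycast each; keep the one whose scan matches to 4 dp.
  (7.5, 3.5, 210°): beam 1 = 5.0000 ≠ 0.5176 ✗
  (8.5, 2.5, 30°): beam 1 = 0.5774 ≠ 0.5176 ✗
  (1.5, 2.5, 60°): beam 1 = 1.0000 ≠ 0.5176 ✗
  …
  (8.5, 1.5, 255°): r_1=0.5176, r_2=0.5176, r_3=1.9319, r_4=5.7956 — all match ✓
Only this pose fits every beam.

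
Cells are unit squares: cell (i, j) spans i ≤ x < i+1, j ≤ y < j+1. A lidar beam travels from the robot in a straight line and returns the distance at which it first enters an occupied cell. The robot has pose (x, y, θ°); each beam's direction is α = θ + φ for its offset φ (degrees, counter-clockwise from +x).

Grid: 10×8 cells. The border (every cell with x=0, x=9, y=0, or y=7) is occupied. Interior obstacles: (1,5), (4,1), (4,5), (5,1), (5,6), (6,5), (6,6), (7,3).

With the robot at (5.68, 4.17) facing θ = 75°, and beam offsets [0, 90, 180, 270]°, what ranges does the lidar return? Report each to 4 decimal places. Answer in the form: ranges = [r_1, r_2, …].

beam 1: φ=0°, α=75°
  cosα=0.2588 sinα=0.9659 | (5,4) | tMaxX 1.2364 tMaxY 0.8593 | tΔX 3.8637 tΔY 1.0353
    t=0.8593 [y] (5,5)
    t=1.2364 [x] (6,5) — stop
  → r_1 = 1.2364
beam 2: φ=90°, α=165°
  cosα=-0.9659 sinα=0.2588 | (5,4) | tMaxX 0.7040 tMaxY 3.2069 | tΔX 1.0353 tΔY 3.8637
    t=0.7040 [x] (4,4)
    t=1.7393 [x] (3,4)
    t=2.7745 [x] (2,4)
    t=3.2069 [y] (2,5)
    t=3.8098 [x] (1,5) — stop
  → r_2 = 3.8098
beam 3: φ=180°, α=255°
  cosα=-0.2588 sinα=-0.9659 | (5,4) | tMaxX 2.6273 tMaxY 0.1760 | tΔX 3.8637 tΔY 1.0353
    t=0.1760 [y] (5,3)
    t=1.2113 [y] (5,2)
    t=2.2465 [y] (5,1) — stop
  → r_3 = 2.2465
beam 4: φ=270°, α=345°
  cosα=0.9659 sinα=-0.2588 | (5,4) | tMaxX 0.3313 tMaxY 0.6568 | tΔX 1.0353 tΔY 3.8637
    t=0.3313 [x] (6,4)
    t=0.6568 [y] (6,3)
    t=1.3666 [x] (7,3) — stop
  → r_4 = 1.3666

ranges = [1.2364, 3.8098, 2.2465, 1.3666]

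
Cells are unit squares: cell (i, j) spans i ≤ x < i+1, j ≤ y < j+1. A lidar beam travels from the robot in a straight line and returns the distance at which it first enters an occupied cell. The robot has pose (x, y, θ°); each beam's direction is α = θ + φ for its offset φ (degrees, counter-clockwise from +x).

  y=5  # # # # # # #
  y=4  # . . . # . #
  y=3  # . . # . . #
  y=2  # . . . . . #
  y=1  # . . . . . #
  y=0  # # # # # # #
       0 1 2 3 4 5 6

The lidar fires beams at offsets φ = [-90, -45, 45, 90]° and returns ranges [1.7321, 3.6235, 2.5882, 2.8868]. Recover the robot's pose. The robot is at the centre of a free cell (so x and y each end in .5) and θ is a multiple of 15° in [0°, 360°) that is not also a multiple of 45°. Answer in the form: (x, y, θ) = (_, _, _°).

(x, y, θ) = (2.5, 2.5, 30°)

The pose lattice has 18·16 = 288 candidates. Test each by forward raycasting.
  (2.5, 1.5, 165°): beam 1 = 1.9319 ≠ 1.7321 ✗
  (5.5, 4.5, 30°): beam 1 = 1.0000 ≠ 1.7321 ✗
  (1.5, 3.5, 165°): beam 1 = 1.5529 ≠ 1.7321 ✗
  (3.5, 2.5, 15°): beam 1 = 1.5529 ≠ 1.7321 ✗
  …
  (2.5, 2.5, 30°): r_1=1.7321, r_2=3.6235, r_3=2.5882, r_4=2.8868 — all match ✓
No second candidate reproduces the full scan.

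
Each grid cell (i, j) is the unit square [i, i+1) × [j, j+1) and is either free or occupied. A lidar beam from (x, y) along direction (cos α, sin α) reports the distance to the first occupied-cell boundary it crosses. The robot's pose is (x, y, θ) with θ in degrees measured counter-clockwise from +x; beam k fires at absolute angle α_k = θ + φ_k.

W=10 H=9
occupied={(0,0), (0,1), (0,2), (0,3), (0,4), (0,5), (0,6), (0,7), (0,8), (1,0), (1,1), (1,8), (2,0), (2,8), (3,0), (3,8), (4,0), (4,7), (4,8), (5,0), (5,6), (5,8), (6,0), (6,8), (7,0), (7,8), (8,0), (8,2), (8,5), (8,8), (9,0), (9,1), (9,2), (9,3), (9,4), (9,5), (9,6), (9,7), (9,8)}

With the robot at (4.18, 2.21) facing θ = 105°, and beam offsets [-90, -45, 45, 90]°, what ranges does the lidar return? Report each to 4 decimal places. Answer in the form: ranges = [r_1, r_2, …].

beam 1: φ=-90°, α=15°
  dir = (cos 15°, sin 15°) = (0.9659, 0.2588); from cell (4,2)
  next x-line at t=0.8489, next y-line at t=3.0523; Δt_x=1.0353, Δt_y=3.8637
    x: enter (5,2) at t=0.8489
    x: enter (6,2) at t=1.8842
    x: enter (7,2) at t=2.9195
    y: enter (7,3) at t=3.0523
    x: enter (8,3) at t=3.9548
    x: enter (9,3) at t=4.9900 ← occupied
  → r_1 = 4.9900
beam 2: φ=-45°, α=60°
  dir = (cos 60°, sin 60°) = (0.5000, 0.8660); from cell (4,2)
  next x-line at t=1.6400, next y-line at t=0.9122; Δt_x=2.0000, Δt_y=1.1547
    y: enter (4,3) at t=0.9122
    x: enter (5,3) at t=1.6400
    y: enter (5,4) at t=2.0669
    y: enter (5,5) at t=3.2216
    x: enter (6,5) at t=3.6400
    y: enter (6,6) at t=4.3763
    y: enter (6,7) at t=5.5310
    x: enter (7,7) at t=5.6400
    y: enter (7,8) at t=6.6857 ← occupied
  → r_2 = 6.6857
beam 3: φ=45°, α=150°
  dir = (cos 150°, sin 150°) = (-0.8660, 0.5000); from cell (4,2)
  next x-line at t=0.2078, next y-line at t=1.5800; Δt_x=1.1547, Δt_y=2.0000
    x: enter (3,2) at t=0.2078
    x: enter (2,2) at t=1.3625
    y: enter (2,3) at t=1.5800
    x: enter (1,3) at t=2.5172
    y: enter (1,4) at t=3.5800
    x: enter (0,4) at t=3.6719 ← occupied
  → r_3 = 3.6719
beam 4: φ=90°, α=195°
  dir = (cos 195°, sin 195°) = (-0.9659, -0.2588); from cell (4,2)
  next x-line at t=0.1863, next y-line at t=0.8114; Δt_x=1.0353, Δt_y=3.8637
    x: enter (3,2) at t=0.1863
    y: enter (3,1) at t=0.8114
    x: enter (2,1) at t=1.2216
    x: enter (1,1) at t=2.2569 ← occupied
  → r_4 = 2.2569

ranges = [4.9900, 6.6857, 3.6719, 2.2569]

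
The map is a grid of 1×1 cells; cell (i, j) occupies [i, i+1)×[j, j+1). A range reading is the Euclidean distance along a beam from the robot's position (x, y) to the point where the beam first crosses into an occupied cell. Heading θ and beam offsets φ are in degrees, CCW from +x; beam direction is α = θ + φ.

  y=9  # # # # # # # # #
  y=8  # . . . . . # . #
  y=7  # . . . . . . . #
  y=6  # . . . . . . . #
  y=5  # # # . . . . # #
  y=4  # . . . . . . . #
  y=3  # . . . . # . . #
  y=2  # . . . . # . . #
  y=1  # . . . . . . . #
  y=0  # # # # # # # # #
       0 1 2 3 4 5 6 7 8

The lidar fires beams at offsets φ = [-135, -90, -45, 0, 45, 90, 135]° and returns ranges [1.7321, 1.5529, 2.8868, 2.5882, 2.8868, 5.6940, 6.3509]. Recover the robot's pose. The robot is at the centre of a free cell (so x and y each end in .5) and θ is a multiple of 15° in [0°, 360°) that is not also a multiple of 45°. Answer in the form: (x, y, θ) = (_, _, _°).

Enumerate (i+0.5, j+0.5, θ) over the 50 free cells and 16 admissible headings. For each, cast all 7 beams and compare to the given ranges.
  (5.5, 6.5, 165°): beam 1 = 2.8868 ≠ 1.7321 ✗
  (3.5, 5.5, 75°): beam 1 = 3.0000 ≠ 1.7321 ✗
  (4.5, 4.5, 330°): beam 1 = 3.6235 ≠ 1.7321 ✗
  (1.5, 8.5, 150°): beam 1 = 1.9319 ≠ 1.7321 ✗
  (4.5, 4.5, 120°): beam 1 = 3.6235 ≠ 1.7321 ✗
  …
  (2.5, 3.5, 285°): r_1=1.7321, r_2=1.5529, r_3=2.8868, r_4=2.5882, r_5=2.8868, r_6=5.6940, r_7=6.3509 — all match ✓
Only this pose fits every beam.

(x, y, θ) = (2.5, 3.5, 285°)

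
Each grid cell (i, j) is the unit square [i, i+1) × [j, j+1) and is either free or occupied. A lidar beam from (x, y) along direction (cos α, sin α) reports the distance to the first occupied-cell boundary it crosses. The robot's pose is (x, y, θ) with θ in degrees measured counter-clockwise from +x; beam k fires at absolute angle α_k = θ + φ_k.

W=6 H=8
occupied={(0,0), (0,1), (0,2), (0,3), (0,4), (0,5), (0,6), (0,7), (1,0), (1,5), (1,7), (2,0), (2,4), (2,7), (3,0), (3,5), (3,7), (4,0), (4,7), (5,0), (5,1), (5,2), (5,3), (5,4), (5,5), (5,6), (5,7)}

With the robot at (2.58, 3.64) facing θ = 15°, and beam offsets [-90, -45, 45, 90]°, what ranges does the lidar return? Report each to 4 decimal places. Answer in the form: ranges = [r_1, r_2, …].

beam 1: φ=-90°, α=285°
  cosα=0.2588 sinα=-0.9659 | (2,3) | tMaxX 1.6228 tMaxY 0.6626 | tΔX 3.8637 tΔY 1.0353
    t=0.6626 [y] (2,2)
    t=1.6228 [x] (3,2)
    t=1.6979 [y] (3,1)
    t=2.7331 [y] (3,0) — stop
  → r_1 = 2.7331
beam 2: φ=-45°, α=330°
  cosα=0.8660 sinα=-0.5000 | (2,3) | tMaxX 0.4850 tMaxY 1.2800 | tΔX 1.1547 tΔY 2.0000
    t=0.4850 [x] (3,3)
    t=1.2800 [y] (3,2)
    t=1.6397 [x] (4,2)
    t=2.7944 [x] (5,2) — stop
  → r_2 = 2.7944
beam 3: φ=45°, α=60°
  cosα=0.5000 sinα=0.8660 | (2,3) | tMaxX 0.8400 tMaxY 0.4157 | tΔX 2.0000 tΔY 1.1547
    t=0.4157 [y] (2,4) — stop
  → r_3 = 0.4157
beam 4: φ=90°, α=105°
  cosα=-0.2588 sinα=0.9659 | (2,3) | tMaxX 2.2409 tMaxY 0.3727 | tΔX 3.8637 tΔY 1.0353
    t=0.3727 [y] (2,4) — stop
  → r_4 = 0.3727

ranges = [2.7331, 2.7944, 0.4157, 0.3727]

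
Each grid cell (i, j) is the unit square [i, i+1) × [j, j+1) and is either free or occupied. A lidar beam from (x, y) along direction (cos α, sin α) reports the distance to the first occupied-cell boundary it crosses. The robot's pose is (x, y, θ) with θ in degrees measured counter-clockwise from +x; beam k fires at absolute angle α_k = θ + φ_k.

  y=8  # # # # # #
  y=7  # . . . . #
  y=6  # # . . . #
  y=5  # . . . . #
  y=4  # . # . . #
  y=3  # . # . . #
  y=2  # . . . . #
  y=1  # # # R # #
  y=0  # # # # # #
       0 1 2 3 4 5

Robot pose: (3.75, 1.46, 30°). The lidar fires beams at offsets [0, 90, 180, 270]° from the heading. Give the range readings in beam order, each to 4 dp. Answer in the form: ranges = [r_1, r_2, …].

ranges = [0.2887, 1.7782, 0.8660, 0.5000]

beam 1: φ=0°, α=30°
  cosα=0.8660 sinα=0.5000 | (3,1) | tMaxX 0.2887 tMaxY 1.0800 | tΔX 1.1547 tΔY 2.0000
    t=0.2887 [x] (4,1) — stop
  → r_1 = 0.2887
beam 2: φ=90°, α=120°
  cosα=-0.5000 sinα=0.8660 | (3,1) | tMaxX 1.5000 tMaxY 0.6235 | tΔX 2.0000 tΔY 1.1547
    t=0.6235 [y] (3,2)
    t=1.5000 [x] (2,2)
    t=1.7782 [y] (2,3) — stop
  → r_2 = 1.7782
beam 3: φ=180°, α=210°
  cosα=-0.8660 sinα=-0.5000 | (3,1) | tMaxX 0.8660 tMaxY 0.9200 | tΔX 1.1547 tΔY 2.0000
    t=0.8660 [x] (2,1) — stop
  → r_3 = 0.8660
beam 4: φ=270°, α=300°
  cosα=0.5000 sinα=-0.8660 | (3,1) | tMaxX 0.5000 tMaxY 0.5312 | tΔX 2.0000 tΔY 1.1547
    t=0.5000 [x] (4,1) — stop
  → r_4 = 0.5000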